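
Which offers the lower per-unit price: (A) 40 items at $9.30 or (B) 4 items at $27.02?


Deal A: $9.30/40 = $0.2325/unit
Deal B: $27.02/4 = $6.7550/unit
A is cheaper per unit
= Deal A

Deal A


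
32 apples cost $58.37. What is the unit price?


Unit rate = total / quantity
= 58.37 / 32
= $1.82 per unit

$1.82 per unit


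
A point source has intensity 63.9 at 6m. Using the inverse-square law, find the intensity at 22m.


I₁d₁² = I₂d₂²
I₂ = I₁ × (d₁/d₂)²
= 63.9 × (6/22)²
= 63.9 × 36/484
= 2300.4/484
≈ 4.7529

4.7529


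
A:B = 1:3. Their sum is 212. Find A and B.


Let A = 1k, B = 3k.
1k + 3k = 212
4k = 212 → k = 212/4 = 53
A = 1×53 = 53, B = 3×53 = 159
= A = 53, B = 159

A = 53, B = 159


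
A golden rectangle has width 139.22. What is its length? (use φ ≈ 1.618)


φ = (1 + √5) / 2 ≈ 1.618
Length = width × φ = 139.22 × 1.618 = 225.25796
≈ 225.26

225.26


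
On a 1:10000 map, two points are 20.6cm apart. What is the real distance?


Real distance = map distance × scale
= 20.6cm × 10000
= 206000 cm = 2060.0 m
= 2.060 km

2.060 km


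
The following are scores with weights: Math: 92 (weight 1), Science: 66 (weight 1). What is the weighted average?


Numerator = 92×1 + 66×1
= 92 + 66
= 158
Total weight = 2
Weighted avg = 158/2
= 79.00

79.00


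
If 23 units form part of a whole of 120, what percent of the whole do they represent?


Percentage = (part / whole) × 100
= (23 / 120) × 100
≈ 19.17%

19.17%


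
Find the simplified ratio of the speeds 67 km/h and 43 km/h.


Ratio = 67:43
GCD = 1
Simplified = 67:43
Time ratio (same distance) = 43:67
Speed ratio = 67:43

67:43


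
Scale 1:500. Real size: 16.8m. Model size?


Model size = real / scale
= 16.8 / 500
= 0.0336 m

0.0336 m


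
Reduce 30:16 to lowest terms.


GCD(30, 16) = 2
30/2 : 16/2
= 15:8

15:8


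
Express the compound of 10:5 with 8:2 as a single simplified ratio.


Compound ratio = (10×8) : (5×2)
= 80:10
GCD = 10
= 8:1

8:1


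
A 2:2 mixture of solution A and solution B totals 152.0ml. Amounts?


Total parts = 2 + 2 = 4
solution A: 152.0 × 2/4 = 76.0ml
solution B: 152.0 × 2/4 = 76.0ml
= 76.0ml and 76.0ml

76.0ml and 76.0ml


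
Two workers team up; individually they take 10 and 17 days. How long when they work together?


Rate of A = 1/10 per day
Rate of B = 1/17 per day
Combined rate = 1/10 + 1/17 = 27/170 ≈ 0.1588 per day
Days = 1 / combined rate = 170/27
≈ 6.30 days

6.30 days


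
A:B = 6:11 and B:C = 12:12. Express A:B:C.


Match B: multiply A:B by 12 → 72:132
Multiply B:C by 11 → 132:132
Combined: 72:132:132
GCD = 12
= 6:11:11

6:11:11


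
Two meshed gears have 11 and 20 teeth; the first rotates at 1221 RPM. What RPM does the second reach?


Gear ratio = 11:20 = 11:20
RPM_B = RPM_A × (teeth_A / teeth_B)
= 1221 × (11/20)
= 671.6 RPM

671.6 RPM


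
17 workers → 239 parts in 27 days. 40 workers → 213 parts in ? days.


Days ∝ work / workers, so d₂ = d₁ × (m₁/m₂) × (w₂/w₁)
Workers factor (inverse): 17/40 = 0.4250
Work factor (direct): 213/239 ≈ 0.8912
d₂ = 27 × 17/40 × 213/239 = (27 × 17 × 213) / (40 × 239) = 97767/9560
≈ 10.23 days

10.23 days


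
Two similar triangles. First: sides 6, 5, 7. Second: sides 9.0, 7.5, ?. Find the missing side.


Scale factor = 9.0/6 = 1.5
Missing side = 7 × 1.5
= 10.5

10.5


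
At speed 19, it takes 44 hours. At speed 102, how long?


Inverse proportion: x × y = constant
k = 19 × 44 = 836
y₂ = k / 102 = 836 / 102
= 8.20

8.20


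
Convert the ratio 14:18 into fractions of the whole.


Total parts = 14 + 18 = 32
First part: 14/32 = 7/16
Second part: 18/32 = 9/16
= 7/16 and 9/16

7/16 and 9/16


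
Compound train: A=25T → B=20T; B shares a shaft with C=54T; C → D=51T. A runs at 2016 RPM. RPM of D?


Stage 1: RPM_B = RPM_A × t_A/t_B = 2016 × 25/20 = 50400/20 = 2520.00
B and C share a shaft → RPM_C = RPM_B
Stage 2: RPM_D = RPM_C × t_C/t_D = RPM_A × (t_A×t_C)/(t_B×t_D)
Overall ratio = (25×54)/(20×51) = 1350/1020
RPM_D = 2016 × 1350/1020 = 2721600/1020
≈ 2668.24 RPM

2668.24 RPM


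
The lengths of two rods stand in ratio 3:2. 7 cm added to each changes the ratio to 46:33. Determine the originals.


Let A = 3k, B = 2k.
(3k + 7) / (2k + 7) = 46/33
Cross-multiply: 33(3k + 7) = 46(2k + 7)
99k + 231 = 92k + 322
99k - 92k = 322 - 231
7k = 91
k = 91/7 = 13
A = 3×13 = 39, B = 2×13 = 26
= A = 39, B = 26

A = 39, B = 26


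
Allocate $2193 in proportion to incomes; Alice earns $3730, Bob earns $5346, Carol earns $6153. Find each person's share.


Total income = 3730 + 5346 + 6153 = $15229
Alice: $2193 × 3730/15229 = $537.13
Bob: $2193 × 5346/15229 = $769.83
Carol: $2193 × 6153/15229 = $886.04
= Alice: $537.13, Bob: $769.83, Carol: $886.04

Alice: $537.13, Bob: $769.83, Carol: $886.04


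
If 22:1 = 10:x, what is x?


Cross multiply: 22 × x = 1 × 10
22x = 10
x = 10 / 22
= 0.45

0.45


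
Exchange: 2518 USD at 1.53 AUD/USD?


Amount × rate = 2518 × 1.53
= 3852.54 AUD

3852.54 AUD


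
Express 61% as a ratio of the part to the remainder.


61% means 61 parts out of 100; remainder = 39
Part : remainder = 61:39
GCD = 1
= 61:39

61:39


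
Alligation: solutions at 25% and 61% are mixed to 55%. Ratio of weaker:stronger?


Let x parts of 25% mix with y parts of 61%.
25x + 61y = 55(x + y)
25x + 61y = 55x + 55y
x(25 - 55) = y(55 - 61)
x/y = (61 - 55)/(55 - 25) = 6/30
Simplify: 1:5
= 1:5

1:5


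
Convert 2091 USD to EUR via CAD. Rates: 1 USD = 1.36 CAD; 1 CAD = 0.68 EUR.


Step 1: 2091 USD × 1.36 = 2843.76 CAD
Step 2: 2843.76 CAD × 0.68 = 1933.76 EUR
Implied rate USD→EUR = 1.36 × 0.68 = 0.9248
= 1933.76 EUR

1933.76 EUR


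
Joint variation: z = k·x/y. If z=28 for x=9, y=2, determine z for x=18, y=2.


z = k·x/y
Solve for k using the known point: k = z·y/x = 28×2/9 = 56/9 ≈ 6.2222
Now evaluate at x=18, y=2:
z = k × 18 / 2 = (56 × 18) / (9 × 2) = 1008/18
= 56.0000

56.0000


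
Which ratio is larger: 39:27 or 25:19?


39/27 = 1.4444
25/19 = 1.3158
1.4444 > 1.3158, so 39:27 is greater
= 39:27

39:27


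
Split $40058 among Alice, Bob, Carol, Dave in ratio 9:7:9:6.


Total parts = 9 + 7 + 9 + 6 = 31
Alice: 40058 × 9/31 = 11629.74
Bob: 40058 × 7/31 = 9045.35
Carol: 40058 × 9/31 = 11629.74
Dave: 40058 × 6/31 = 7753.16
= Alice: $11629.74, Bob: $9045.35, Carol: $11629.74, Dave: $7753.16

Alice: $11629.74, Bob: $9045.35, Carol: $11629.74, Dave: $7753.16


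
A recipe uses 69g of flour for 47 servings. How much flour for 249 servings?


Direct proportion: y/x = constant
k = 69/47 ≈ 1.4681
y₂ = k × 249 = 69 × 249 / 47 = 17181/47
≈ 365.55

365.55


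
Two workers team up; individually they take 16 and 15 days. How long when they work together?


Rate of A = 1/16 per day
Rate of B = 1/15 per day
Combined rate = 1/16 + 1/15 = 31/240 ≈ 0.1292 per day
Days = 1 / combined rate = 240/31
≈ 7.74 days

7.74 days


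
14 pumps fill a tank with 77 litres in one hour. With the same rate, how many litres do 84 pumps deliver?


Direct proportion: y/x = constant
k = 77/14 = 5.5000
y₂ = k × 84 = 77 × 84 / 14 = 6468/14
= 462.00

462.00


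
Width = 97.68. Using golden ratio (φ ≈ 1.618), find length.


φ = (1 + √5) / 2 ≈ 1.618
Length = width × φ = 97.68 × 1.618 = 158.04624
≈ 158.05

158.05


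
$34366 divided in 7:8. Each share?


Total parts = 7 + 8 = 15
Part 1: 34366 × 7/15 = 16037.47
Part 2: 34366 × 8/15 = 18328.53
= Part 1: $16037.47, Part 2: $18328.53

Part 1: $16037.47, Part 2: $18328.53


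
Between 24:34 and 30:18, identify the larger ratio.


24/34 = 0.7059
30/18 = 1.6667
0.7059 < 1.6667, so 24:34 is less
= 30:18

30:18


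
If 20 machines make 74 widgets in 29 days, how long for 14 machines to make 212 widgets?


Days ∝ work / workers, so d₂ = d₁ × (m₁/m₂) × (w₂/w₁)
Workers factor (inverse): 20/14 ≈ 1.4286
Work factor (direct): 212/74 ≈ 2.8649
d₂ = 29 × 20/14 × 212/74 = (29 × 20 × 212) / (14 × 74) = 122960/1036
≈ 118.69 days

118.69 days


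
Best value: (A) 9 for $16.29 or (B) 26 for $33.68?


Deal A: $16.29/9 = $1.8100/unit
Deal B: $33.68/26 = $1.2954/unit
B is cheaper per unit
= Deal B

Deal B


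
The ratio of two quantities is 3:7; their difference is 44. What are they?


Let A = 3k, B = 7k.
7k - 3k = 44
4k = 44 → k = 44/4 = 11
A = 3×11 = 33, B = 7×11 = 77
= A = 33, B = 77

A = 33, B = 77


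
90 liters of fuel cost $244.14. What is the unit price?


Unit rate = total / quantity
= 244.14 / 90
= $2.71 per unit

$2.71 per unit


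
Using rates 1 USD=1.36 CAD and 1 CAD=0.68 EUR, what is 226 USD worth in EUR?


Step 1: 226 USD × 1.36 = 307.36 CAD
Step 2: 307.36 CAD × 0.68 = 209.00 EUR
Implied rate USD→EUR = 1.36 × 0.68 = 0.9248
= 209.00 EUR

209.00 EUR


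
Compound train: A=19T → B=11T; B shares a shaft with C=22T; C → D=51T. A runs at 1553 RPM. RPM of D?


Stage 1: RPM_B = RPM_A × t_A/t_B = 1553 × 19/11 = 29507/11 ≈ 2682.45
B and C share a shaft → RPM_C = RPM_B
Stage 2: RPM_D = RPM_C × t_C/t_D = RPM_A × (t_A×t_C)/(t_B×t_D)
Overall ratio = (19×22)/(11×51) = 418/561
RPM_D = 1553 × 418/561 = 649154/561
≈ 1157.14 RPM

1157.14 RPM


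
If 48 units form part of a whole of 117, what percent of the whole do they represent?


Percentage = (part / whole) × 100
= (48 / 117) × 100
≈ 41.03%

41.03%


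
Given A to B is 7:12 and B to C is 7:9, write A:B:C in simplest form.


Match B: multiply A:B by 7 → 49:84
Multiply B:C by 12 → 84:108
Combined: 49:84:108
GCD = 1
= 49:84:108

49:84:108


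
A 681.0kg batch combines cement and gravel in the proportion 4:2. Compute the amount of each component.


Total parts = 4 + 2 = 6
cement: 681.0 × 4/6 = 454.0kg
gravel: 681.0 × 2/6 = 227.0kg
= 454.0kg and 227.0kg

454.0kg and 227.0kg


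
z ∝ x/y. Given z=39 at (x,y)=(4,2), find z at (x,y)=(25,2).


z = k·x/y
Solve for k using the known point: k = z·y/x = 39×2/4 = 78/4 = 19.5000
Now evaluate at x=25, y=2:
z = k × 25 / 2 = (78 × 25) / (4 × 2) = 1950/8
= 243.7500

243.7500


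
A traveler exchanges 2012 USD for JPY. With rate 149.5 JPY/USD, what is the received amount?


Amount × rate = 2012 × 149.5
= 300794.00 JPY

300794.00 JPY


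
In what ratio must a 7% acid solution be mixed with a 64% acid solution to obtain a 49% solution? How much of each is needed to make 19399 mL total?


Let x parts of 7% mix with y parts of 64%.
7x + 64y = 49(x + y)
7x + 64y = 49x + 49y
x(7 - 49) = y(49 - 64)
x/y = (64 - 49)/(49 - 7) = 15/42
Simplify: 5:14
Total parts = 19; one part = 19399/19 = 1021.00 mL
7% solution: 5×1021.00 = 5105.00 mL
64% solution: 14×1021.00 = 14294.00 mL
= ratio 5:14; 5105.00 mL and 14294.00 mL

ratio 5:14; 5105.00 mL and 14294.00 mL


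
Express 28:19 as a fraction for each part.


Total parts = 28 + 19 = 47
First part: 28/47 = 28/47
Second part: 19/47 = 19/47
= 28/47 and 19/47

28/47 and 19/47


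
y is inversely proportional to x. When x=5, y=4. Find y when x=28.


Inverse proportion: x × y = constant
k = 5 × 4 = 20
y₂ = k / 28 = 20 / 28
= 0.71

0.71


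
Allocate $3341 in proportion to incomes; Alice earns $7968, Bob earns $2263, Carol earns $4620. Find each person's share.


Total income = 7968 + 2263 + 4620 = $14851
Alice: $3341 × 7968/14851 = $1792.55
Bob: $3341 × 2263/14851 = $509.10
Carol: $3341 × 4620/14851 = $1039.35
= Alice: $1792.55, Bob: $509.10, Carol: $1039.35

Alice: $1792.55, Bob: $509.10, Carol: $1039.35


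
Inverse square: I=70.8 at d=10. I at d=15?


I₁d₁² = I₂d₂²
I₂ = I₁ × (d₁/d₂)²
= 70.8 × (10/15)²
= 70.8 × 100/225
= 7080/225
≈ 31.4667

31.4667


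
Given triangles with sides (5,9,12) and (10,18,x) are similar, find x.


Scale factor = 10/5 = 2
Missing side = 12 × 2
= 24.0

24.0


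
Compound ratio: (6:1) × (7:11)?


Compound ratio = (6×7) : (1×11)
= 42:11
GCD = 1
= 42:11

42:11


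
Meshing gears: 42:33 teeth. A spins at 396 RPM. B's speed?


Gear ratio = 42:33 = 14:11
RPM_B = RPM_A × (teeth_A / teeth_B)
= 396 × (42/33)
= 504.0 RPM

504.0 RPM


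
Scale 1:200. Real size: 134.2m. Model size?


Model size = real / scale
= 134.2 / 200
= 0.6710 m

0.6710 m


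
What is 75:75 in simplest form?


GCD(75, 75) = 75
75/75 : 75/75
= 1:1

1:1


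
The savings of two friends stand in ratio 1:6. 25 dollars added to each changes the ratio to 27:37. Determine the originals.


Let A = 1k, B = 6k.
(1k + 25) / (6k + 25) = 27/37
Cross-multiply: 37(1k + 25) = 27(6k + 25)
37k + 925 = 162k + 675
37k - 162k = 675 - 925
-125k = -250
k = -250/-125 = 2
A = 1×2 = 2, B = 6×2 = 12
= A = 2, B = 12

A = 2, B = 12


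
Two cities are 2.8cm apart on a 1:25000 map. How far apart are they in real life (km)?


Real distance = map distance × scale
= 2.8cm × 25000
= 70000 cm = 700.0 m
= 0.700 km

0.700 km


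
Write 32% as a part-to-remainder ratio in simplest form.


32% means 32 parts out of 100; remainder = 68
Part : remainder = 32:68
GCD = 4
= 8:17

8:17


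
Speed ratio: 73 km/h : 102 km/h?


Ratio = 73:102
GCD = 1
Simplified = 73:102
Time ratio (same distance) = 102:73
Speed ratio = 73:102

73:102


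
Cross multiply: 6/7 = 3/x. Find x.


Cross multiply: 6 × x = 7 × 3
6x = 21
x = 21 / 6
= 3.50

3.50


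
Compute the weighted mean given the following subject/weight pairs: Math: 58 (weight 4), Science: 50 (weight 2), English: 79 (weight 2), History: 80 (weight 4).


Numerator = 58×4 + 50×2 + 79×2 + 80×4
= 232 + 100 + 158 + 320
= 810
Total weight = 12
Weighted avg = 810/12
= 67.50

67.50


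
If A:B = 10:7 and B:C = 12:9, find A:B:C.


Match B: multiply A:B by 12 → 120:84
Multiply B:C by 7 → 84:63
Combined: 120:84:63
GCD = 3
= 40:28:21

40:28:21


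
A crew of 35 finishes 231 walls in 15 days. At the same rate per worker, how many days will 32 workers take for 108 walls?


Days ∝ work / workers, so d₂ = d₁ × (m₁/m₂) × (w₂/w₁)
Workers factor (inverse): 35/32 ≈ 1.0938
Work factor (direct): 108/231 ≈ 0.4675
d₂ = 15 × 35/32 × 108/231 = (15 × 35 × 108) / (32 × 231) = 56700/7392
≈ 7.67 days

7.67 days


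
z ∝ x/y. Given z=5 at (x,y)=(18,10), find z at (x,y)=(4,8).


z = k·x/y
Solve for k using the known point: k = z·y/x = 5×10/18 = 50/18 ≈ 2.7778
Now evaluate at x=4, y=8:
z = k × 4 / 8 = (50 × 4) / (18 × 8) = 200/144
≈ 1.3889

1.3889


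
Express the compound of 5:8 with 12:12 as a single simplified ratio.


Compound ratio = (5×12) : (8×12)
= 60:96
GCD = 12
= 5:8

5:8


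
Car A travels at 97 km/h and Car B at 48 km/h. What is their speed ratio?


Ratio = 97:48
GCD = 1
Simplified = 97:48
Time ratio (same distance) = 48:97
Speed ratio = 97:48

97:48


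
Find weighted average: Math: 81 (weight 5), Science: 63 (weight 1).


Numerator = 81×5 + 63×1
= 405 + 63
= 468
Total weight = 6
Weighted avg = 468/6
= 78.00

78.00


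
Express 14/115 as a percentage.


Percentage = (part / whole) × 100
= (14 / 115) × 100
≈ 12.17%

12.17%


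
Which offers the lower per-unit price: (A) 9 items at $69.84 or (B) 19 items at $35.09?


Deal A: $69.84/9 = $7.7600/unit
Deal B: $35.09/19 = $1.8468/unit
B is cheaper per unit
= Deal B

Deal B


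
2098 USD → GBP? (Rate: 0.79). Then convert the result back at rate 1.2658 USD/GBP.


Amount × rate = 2098 × 0.79 = 1657.42 GBP
Round-trip: 1657.42 × 1.2658 = 2097.96 USD
= 1657.42 GBP, then 2097.96 USD

1657.42 GBP, then 2097.96 USD


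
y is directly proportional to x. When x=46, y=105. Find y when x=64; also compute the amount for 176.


Direct proportion: y/x = constant
k = 105/46 ≈ 2.2826
y at x=64: k × 64 = 105 × 64 / 46 = 6720/46 ≈ 146.09
y at x=176: k × 176 = 105 × 176 / 46 = 18480/46 ≈ 401.74
= 146.09 and 401.74

146.09 and 401.74


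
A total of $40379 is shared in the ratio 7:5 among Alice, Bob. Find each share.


Total parts = 7 + 5 = 12
Alice: 40379 × 7/12 = 23554.42
Bob: 40379 × 5/12 = 16824.58
= Alice: $23554.42, Bob: $16824.58

Alice: $23554.42, Bob: $16824.58


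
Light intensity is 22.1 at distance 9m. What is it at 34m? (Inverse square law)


I₁d₁² = I₂d₂²
I₂ = I₁ × (d₁/d₂)²
= 22.1 × (9/34)²
= 22.1 × 81/1156
= 1790.1/1156
≈ 1.5485

1.5485


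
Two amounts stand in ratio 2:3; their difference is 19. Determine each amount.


Let A = 2k, B = 3k.
3k - 2k = 19
1k = 19 → k = 19/1 = 19
A = 2×19 = 38, B = 3×19 = 57
= A = 38, B = 57

A = 38, B = 57


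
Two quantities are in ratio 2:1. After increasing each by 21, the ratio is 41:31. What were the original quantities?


Let A = 2k, B = 1k.
(2k + 21) / (1k + 21) = 41/31
Cross-multiply: 31(2k + 21) = 41(1k + 21)
62k + 651 = 41k + 861
62k - 41k = 861 - 651
21k = 210
k = 210/21 = 10
A = 2×10 = 20, B = 1×10 = 10
= A = 20, B = 10

A = 20, B = 10


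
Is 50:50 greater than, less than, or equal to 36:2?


50/50 = 1.0000
36/2 = 18.0000
1.0000 < 18.0000, so 50:50 is less
= less than

less than


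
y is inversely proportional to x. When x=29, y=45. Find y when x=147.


Inverse proportion: x × y = constant
k = 29 × 45 = 1305
y₂ = k / 147 = 1305 / 147
= 8.88

8.88


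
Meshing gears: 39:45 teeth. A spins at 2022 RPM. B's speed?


Gear ratio = 39:45 = 13:15
RPM_B = RPM_A × (teeth_A / teeth_B)
= 2022 × (39/45)
= 1752.4 RPM

1752.4 RPM


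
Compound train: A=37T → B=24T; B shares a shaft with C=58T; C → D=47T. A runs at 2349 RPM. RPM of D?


Stage 1: RPM_B = RPM_A × t_A/t_B = 2349 × 37/24 = 86913/24 ≈ 3621.38
B and C share a shaft → RPM_C = RPM_B
Stage 2: RPM_D = RPM_C × t_C/t_D = RPM_A × (t_A×t_C)/(t_B×t_D)
Overall ratio = (37×58)/(24×47) = 2146/1128
RPM_D = 2349 × 2146/1128 = 5040954/1128
≈ 4468.93 RPM

4468.93 RPM


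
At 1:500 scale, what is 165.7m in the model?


Model size = real / scale
= 165.7 / 500
= 0.3314 m

0.3314 m


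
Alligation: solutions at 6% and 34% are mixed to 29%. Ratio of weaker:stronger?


Let x parts of 6% mix with y parts of 34%.
6x + 34y = 29(x + y)
6x + 34y = 29x + 29y
x(6 - 29) = y(29 - 34)
x/y = (34 - 29)/(29 - 6) = 5/23
Simplify: 5:23
= 5:23

5:23


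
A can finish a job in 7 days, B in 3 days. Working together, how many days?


Rate of A = 1/7 per day
Rate of B = 1/3 per day
Combined rate = 1/7 + 1/3 = 10/21 ≈ 0.4762 per day
Days = 1 / combined rate = 21/10
= 2.10 days

2.10 days


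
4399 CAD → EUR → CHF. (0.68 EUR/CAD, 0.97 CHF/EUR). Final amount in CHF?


Step 1: 4399 CAD × 0.68 = 2991.32 EUR
Step 2: 2991.32 EUR × 0.97 = 2901.58 CHF
Implied rate CAD→CHF = 0.68 × 0.97 = 0.6596
= 2901.58 CHF

2901.58 CHF


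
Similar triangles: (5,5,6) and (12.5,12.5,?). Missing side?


Scale factor = 12.5/5 = 2.5
Missing side = 6 × 2.5
= 15.0

15.0


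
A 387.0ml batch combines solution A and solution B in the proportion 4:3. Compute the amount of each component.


Total parts = 4 + 3 = 7
solution A: 387.0 × 4/7 = 221.1ml
solution B: 387.0 × 3/7 = 165.9ml
= 221.1ml and 165.9ml

221.1ml and 165.9ml


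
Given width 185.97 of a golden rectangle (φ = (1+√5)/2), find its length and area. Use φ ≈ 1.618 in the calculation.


φ = (1 + √5) / 2 ≈ 1.618
Length = width × φ = 185.97 × 1.618 = 300.89946
≈ 300.90
Area = width × length = 185.97 × 300.89946 = 55958.2725762 ≈ 55958.27
= Length: 300.90, Area: 55958.27

Length: 300.90, Area: 55958.27


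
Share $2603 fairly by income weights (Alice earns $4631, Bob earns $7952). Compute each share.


Total income = 4631 + 7952 = $12583
Alice: $2603 × 4631/12583 = $958.00
Bob: $2603 × 7952/12583 = $1645.00
= Alice: $958.00, Bob: $1645.00

Alice: $958.00, Bob: $1645.00


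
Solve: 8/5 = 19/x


Cross multiply: 8 × x = 5 × 19
8x = 95
x = 95 / 8
= 11.88

11.88


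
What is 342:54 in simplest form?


GCD(342, 54) = 18
342/18 : 54/18
= 19:3

19:3


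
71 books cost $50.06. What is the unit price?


Unit rate = total / quantity
= 50.06 / 71
= $0.71 per unit

$0.71 per unit


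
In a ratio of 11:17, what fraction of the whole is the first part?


Total parts = 11 + 17 = 28
First part: 11/28 = 11/28
= 11/28

11/28


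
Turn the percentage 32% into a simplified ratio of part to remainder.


32% means 32 parts out of 100; remainder = 68
Part : remainder = 32:68
GCD = 4
= 8:17

8:17


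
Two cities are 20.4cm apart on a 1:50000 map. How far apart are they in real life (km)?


Real distance = map distance × scale
= 20.4cm × 50000
= 1020000 cm = 10200.0 m
= 10.200 km

10.200 km


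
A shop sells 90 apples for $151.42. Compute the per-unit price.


Unit rate = total / quantity
= 151.42 / 90
= $1.68 per unit

$1.68 per unit


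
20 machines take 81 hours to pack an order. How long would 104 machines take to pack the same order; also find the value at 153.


Inverse proportion: x × y = constant
k = 20 × 81 = 1620
At x=104: k/104 = 15.58
At x=153: k/153 = 10.59
= 15.58 and 10.59

15.58 and 10.59


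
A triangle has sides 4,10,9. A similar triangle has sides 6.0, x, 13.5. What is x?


Scale factor = 6.0/4 = 1.5
Missing side = 10 × 1.5
= 15.0

15.0


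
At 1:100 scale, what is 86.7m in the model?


Model size = real / scale
= 86.7 / 100
= 0.8670 m

0.8670 m


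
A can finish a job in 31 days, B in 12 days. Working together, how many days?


Rate of A = 1/31 per day
Rate of B = 1/12 per day
Combined rate = 1/31 + 1/12 = 43/372 ≈ 0.1156 per day
Days = 1 / combined rate = 372/43
≈ 8.65 days

8.65 days


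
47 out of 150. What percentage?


Percentage = (part / whole) × 100
= (47 / 150) × 100
≈ 31.33%

31.33%


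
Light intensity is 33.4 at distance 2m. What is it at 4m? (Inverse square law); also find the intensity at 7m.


I₁d₁² = I₂d₂²
I at 4m = 33.4 × (2/4)² = 33.4 × 4/16 = 133.6/16 = 8.3500
I at 7m = 33.4 × (2/7)² = 33.4 × 4/49 = 133.6/49 ≈ 2.7265
= 8.3500 and 2.7265

8.3500 and 2.7265


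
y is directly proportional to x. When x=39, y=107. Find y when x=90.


Direct proportion: y/x = constant
k = 107/39 ≈ 2.7436
y₂ = k × 90 = 107 × 90 / 39 = 9630/39
≈ 246.92

246.92


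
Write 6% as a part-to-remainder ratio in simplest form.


6% means 6 parts out of 100; remainder = 94
Part : remainder = 6:94
GCD = 2
= 3:47

3:47


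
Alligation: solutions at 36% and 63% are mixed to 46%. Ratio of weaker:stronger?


Let x parts of 36% mix with y parts of 63%.
36x + 63y = 46(x + y)
36x + 63y = 46x + 46y
x(36 - 46) = y(46 - 63)
x/y = (63 - 46)/(46 - 36) = 17/10
Simplify: 17:10
= 17:10

17:10


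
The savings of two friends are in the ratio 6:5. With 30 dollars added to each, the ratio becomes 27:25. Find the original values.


Let A = 6k, B = 5k.
(6k + 30) / (5k + 30) = 27/25
Cross-multiply: 25(6k + 30) = 27(5k + 30)
150k + 750 = 135k + 810
150k - 135k = 810 - 750
15k = 60
k = 60/15 = 4
A = 6×4 = 24, B = 5×4 = 20
= A = 24, B = 20

A = 24, B = 20


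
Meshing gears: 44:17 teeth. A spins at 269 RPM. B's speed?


Gear ratio = 44:17 = 44:17
RPM_B = RPM_A × (teeth_A / teeth_B)
= 269 × (44/17)
= 696.2 RPM

696.2 RPM


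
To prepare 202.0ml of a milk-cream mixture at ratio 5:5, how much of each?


Total parts = 5 + 5 = 10
milk: 202.0 × 5/10 = 101.0ml
cream: 202.0 × 5/10 = 101.0ml
= 101.0ml and 101.0ml

101.0ml and 101.0ml


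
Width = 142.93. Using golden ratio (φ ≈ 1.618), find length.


φ = (1 + √5) / 2 ≈ 1.618
Length = width × φ = 142.93 × 1.618 = 231.26074
≈ 231.26

231.26


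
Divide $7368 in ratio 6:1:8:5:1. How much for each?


Total parts = 6 + 1 + 8 + 5 + 1 = 21
Part 1: 7368 × 6/21 = 2105.14
Part 2: 7368 × 1/21 = 350.86
Part 3: 7368 × 8/21 = 2806.86
Part 4: 7368 × 5/21 = 1754.29
Part 5: 7368 × 1/21 = 350.86
= Part 1: $2105.14, Part 2: $350.86, Part 3: $2806.86, Part 4: $1754.29, Part 5: $350.86

Part 1: $2105.14, Part 2: $350.86, Part 3: $2806.86, Part 4: $1754.29, Part 5: $350.86


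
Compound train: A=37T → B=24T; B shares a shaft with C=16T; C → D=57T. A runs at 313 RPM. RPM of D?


Stage 1: RPM_B = RPM_A × t_A/t_B = 313 × 37/24 = 11581/24 ≈ 482.54
B and C share a shaft → RPM_C = RPM_B
Stage 2: RPM_D = RPM_C × t_C/t_D = RPM_A × (t_A×t_C)/(t_B×t_D)
Overall ratio = (37×16)/(24×57) = 592/1368
RPM_D = 313 × 592/1368 = 185296/1368
≈ 135.45 RPM

135.45 RPM


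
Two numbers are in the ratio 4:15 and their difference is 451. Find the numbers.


Let A = 4k, B = 15k.
15k - 4k = 451
11k = 451 → k = 451/11 = 41
A = 4×41 = 164, B = 15×41 = 615
= A = 164, B = 615

A = 164, B = 615


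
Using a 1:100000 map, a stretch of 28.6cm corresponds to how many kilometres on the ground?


Real distance = map distance × scale
= 28.6cm × 100000
= 2860000 cm = 28600.0 m
= 28.600 km

28.600 km


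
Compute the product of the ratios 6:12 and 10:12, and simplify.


Compound ratio = (6×10) : (12×12)
= 60:144
GCD = 12
= 5:12

5:12


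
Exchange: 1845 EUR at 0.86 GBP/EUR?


Amount × rate = 1845 × 0.86
= 1586.70 GBP

1586.70 GBP


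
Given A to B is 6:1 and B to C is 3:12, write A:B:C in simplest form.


Match B: multiply A:B by 3 → 18:3
Multiply B:C by 1 → 3:12
Combined: 18:3:12
GCD = 3
= 6:1:4

6:1:4


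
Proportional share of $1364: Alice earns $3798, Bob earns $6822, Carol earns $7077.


Total income = 3798 + 6822 + 7077 = $17697
Alice: $1364 × 3798/17697 = $292.73
Bob: $1364 × 6822/17697 = $525.81
Carol: $1364 × 7077/17697 = $545.46
= Alice: $292.73, Bob: $525.81, Carol: $545.46

Alice: $292.73, Bob: $525.81, Carol: $545.46


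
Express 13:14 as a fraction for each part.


Total parts = 13 + 14 = 27
First part: 13/27 = 13/27
Second part: 14/27 = 14/27
= 13/27 and 14/27

13/27 and 14/27


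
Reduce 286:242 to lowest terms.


GCD(286, 242) = 22
286/22 : 242/22
= 13:11

13:11


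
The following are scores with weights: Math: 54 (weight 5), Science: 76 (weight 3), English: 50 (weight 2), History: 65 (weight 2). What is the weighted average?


Numerator = 54×5 + 76×3 + 50×2 + 65×2
= 270 + 228 + 100 + 130
= 728
Total weight = 12
Weighted avg = 728/12
= 60.67

60.67


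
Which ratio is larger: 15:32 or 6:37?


15/32 = 0.4688
6/37 = 0.1622
0.4688 > 0.1622, so 15:32 is greater
= 15:32

15:32


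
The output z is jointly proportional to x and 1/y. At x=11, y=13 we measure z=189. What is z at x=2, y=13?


z = k·x/y
Solve for k using the known point: k = z·y/x = 189×13/11 = 2457/11 ≈ 223.3636
Now evaluate at x=2, y=13:
z = k × 2 / 13 = (2457 × 2) / (11 × 13) = 4914/143
≈ 34.3636

34.3636


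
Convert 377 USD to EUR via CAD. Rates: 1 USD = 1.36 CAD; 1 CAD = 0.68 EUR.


Step 1: 377 USD × 1.36 = 512.72 CAD
Step 2: 512.72 CAD × 0.68 = 348.65 EUR
Implied rate USD→EUR = 1.36 × 0.68 = 0.9248
= 348.65 EUR

348.65 EUR


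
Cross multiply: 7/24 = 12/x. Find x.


Cross multiply: 7 × x = 24 × 12
7x = 288
x = 288 / 7
= 41.14

41.14


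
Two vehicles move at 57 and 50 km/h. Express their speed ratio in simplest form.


Ratio = 57:50
GCD = 1
Simplified = 57:50
Time ratio (same distance) = 50:57
Speed ratio = 57:50

57:50


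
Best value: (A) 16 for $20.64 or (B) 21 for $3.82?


Deal A: $20.64/16 = $1.2900/unit
Deal B: $3.82/21 = $0.1819/unit
B is cheaper per unit
= Deal B

Deal B


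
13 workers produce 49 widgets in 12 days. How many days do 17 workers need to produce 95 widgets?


Days ∝ work / workers, so d₂ = d₁ × (m₁/m₂) × (w₂/w₁)
Workers factor (inverse): 13/17 ≈ 0.7647
Work factor (direct): 95/49 ≈ 1.9388
d₂ = 12 × 13/17 × 95/49 = (12 × 13 × 95) / (17 × 49) = 14820/833
≈ 17.79 days

17.79 days


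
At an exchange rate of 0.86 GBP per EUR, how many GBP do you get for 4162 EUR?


Amount × rate = 4162 × 0.86
= 3579.32 GBP

3579.32 GBP


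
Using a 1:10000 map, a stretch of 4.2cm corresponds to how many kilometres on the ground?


Real distance = map distance × scale
= 4.2cm × 10000
= 42000 cm = 420.0 m
= 0.420 km

0.420 km


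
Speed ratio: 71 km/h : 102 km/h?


Ratio = 71:102
GCD = 1
Simplified = 71:102
Time ratio (same distance) = 102:71
Speed ratio = 71:102

71:102


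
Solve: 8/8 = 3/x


Cross multiply: 8 × x = 8 × 3
8x = 24
x = 24 / 8
= 3.00

3.00


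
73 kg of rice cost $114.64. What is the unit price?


Unit rate = total / quantity
= 114.64 / 73
= $1.57 per unit

$1.57 per unit


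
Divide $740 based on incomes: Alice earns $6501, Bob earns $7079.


Total income = 6501 + 7079 = $13580
Alice: $740 × 6501/13580 = $354.25
Bob: $740 × 7079/13580 = $385.75
= Alice: $354.25, Bob: $385.75

Alice: $354.25, Bob: $385.75


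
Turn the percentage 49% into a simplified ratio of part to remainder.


49% means 49 parts out of 100; remainder = 51
Part : remainder = 49:51
GCD = 1
= 49:51

49:51


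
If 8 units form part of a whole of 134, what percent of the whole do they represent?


Percentage = (part / whole) × 100
= (8 / 134) × 100
≈ 5.97%

5.97%


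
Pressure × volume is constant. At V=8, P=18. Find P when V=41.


Inverse proportion: x × y = constant
k = 8 × 18 = 144
y₂ = k / 41 = 144 / 41
= 3.51

3.51


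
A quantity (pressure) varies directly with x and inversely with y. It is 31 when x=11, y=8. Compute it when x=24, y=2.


z = k·x/y
Solve for k using the known point: k = z·y/x = 31×8/11 = 248/11 ≈ 22.5455
Now evaluate at x=24, y=2:
z = k × 24 / 2 = (248 × 24) / (11 × 2) = 5952/22
≈ 270.5455

270.5455


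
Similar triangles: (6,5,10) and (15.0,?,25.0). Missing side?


Scale factor = 15.0/6 = 2.5
Missing side = 5 × 2.5
= 12.5

12.5


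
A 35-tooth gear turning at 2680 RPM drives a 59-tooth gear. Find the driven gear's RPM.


Gear ratio = 35:59 = 35:59
RPM_B = RPM_A × (teeth_A / teeth_B)
= 2680 × (35/59)
= 1589.8 RPM

1589.8 RPM


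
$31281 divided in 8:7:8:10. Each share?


Total parts = 8 + 7 + 8 + 10 = 33
Part 1: 31281 × 8/33 = 7583.27
Part 2: 31281 × 7/33 = 6635.36
Part 3: 31281 × 8/33 = 7583.27
Part 4: 31281 × 10/33 = 9479.09
= Part 1: $7583.27, Part 2: $6635.36, Part 3: $7583.27, Part 4: $9479.09

Part 1: $7583.27, Part 2: $6635.36, Part 3: $7583.27, Part 4: $9479.09


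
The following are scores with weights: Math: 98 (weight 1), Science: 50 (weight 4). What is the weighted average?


Numerator = 98×1 + 50×4
= 98 + 200
= 298
Total weight = 5
Weighted avg = 298/5
= 59.60

59.60


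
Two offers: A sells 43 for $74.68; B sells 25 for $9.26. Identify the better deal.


Deal A: $74.68/43 = $1.7367/unit
Deal B: $9.26/25 = $0.3704/unit
B is cheaper per unit
= Deal B

Deal B


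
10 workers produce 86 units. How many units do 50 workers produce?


Direct proportion: y/x = constant
k = 86/10 = 8.6000
y₂ = k × 50 = 86 × 50 / 10 = 4300/10
= 430.00

430.00


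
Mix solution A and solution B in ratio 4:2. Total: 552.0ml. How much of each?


Total parts = 4 + 2 = 6
solution A: 552.0 × 4/6 = 368.0ml
solution B: 552.0 × 2/6 = 184.0ml
= 368.0ml and 184.0ml

368.0ml and 184.0ml


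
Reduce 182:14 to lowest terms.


GCD(182, 14) = 14
182/14 : 14/14
= 13:1

13:1


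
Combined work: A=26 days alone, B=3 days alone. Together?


Rate of A = 1/26 per day
Rate of B = 1/3 per day
Combined rate = 1/26 + 1/3 = 29/78 ≈ 0.3718 per day
Days = 1 / combined rate = 78/29
≈ 2.69 days

2.69 days


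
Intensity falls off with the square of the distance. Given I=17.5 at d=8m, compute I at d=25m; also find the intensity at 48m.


I₁d₁² = I₂d₂²
I at 25m = 17.5 × (8/25)² = 17.5 × 64/625 = 1120/625 = 1.7920
I at 48m = 17.5 × (8/48)² = 17.5 × 64/2304 = 1120/2304 ≈ 0.4861
= 1.7920 and 0.4861

1.7920 and 0.4861


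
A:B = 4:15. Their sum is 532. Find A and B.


Let A = 4k, B = 15k.
4k + 15k = 532
19k = 532 → k = 532/19 = 28
A = 4×28 = 112, B = 15×28 = 420
= A = 112, B = 420

A = 112, B = 420


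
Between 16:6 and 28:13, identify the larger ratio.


16/6 = 2.6667
28/13 = 2.1538
2.6667 > 2.1538, so 16:6 is greater
= 16:6

16:6


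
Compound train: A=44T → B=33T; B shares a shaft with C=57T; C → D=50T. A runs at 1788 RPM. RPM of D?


Stage 1: RPM_B = RPM_A × t_A/t_B = 1788 × 44/33 = 78672/33 = 2384.00
B and C share a shaft → RPM_C = RPM_B
Stage 2: RPM_D = RPM_C × t_C/t_D = RPM_A × (t_A×t_C)/(t_B×t_D)
Overall ratio = (44×57)/(33×50) = 2508/1650
RPM_D = 1788 × 2508/1650 = 4484304/1650
= 2717.76 RPM

2717.76 RPM


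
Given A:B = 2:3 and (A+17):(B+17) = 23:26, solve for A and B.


Let A = 2k, B = 3k.
(2k + 17) / (3k + 17) = 23/26
Cross-multiply: 26(2k + 17) = 23(3k + 17)
52k + 442 = 69k + 391
52k - 69k = 391 - 442
-17k = -51
k = -51/-17 = 3
A = 2×3 = 6, B = 3×3 = 9
= A = 6, B = 9

A = 6, B = 9


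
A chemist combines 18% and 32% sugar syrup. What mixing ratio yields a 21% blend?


Let x parts of 18% mix with y parts of 32%.
18x + 32y = 21(x + y)
18x + 32y = 21x + 21y
x(18 - 21) = y(21 - 32)
x/y = (32 - 21)/(21 - 18) = 11/3
Simplify: 11:3
= 11:3

11:3


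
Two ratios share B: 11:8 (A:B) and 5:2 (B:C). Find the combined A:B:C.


Match B: multiply A:B by 5 → 55:40
Multiply B:C by 8 → 40:16
Combined: 55:40:16
GCD = 1
= 55:40:16

55:40:16


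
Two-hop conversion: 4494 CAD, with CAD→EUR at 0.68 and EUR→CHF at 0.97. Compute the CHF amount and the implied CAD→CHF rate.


Step 1: 4494 CAD × 0.68 = 3055.92 EUR
Step 2: 3055.92 EUR × 0.97 = 2964.24 CHF
Implied rate CAD→CHF = 0.68 × 0.97 = 0.6596
= 2964.24 CHF; implied rate 0.6596 CHF/CAD

2964.24 CHF; implied rate 0.6596 CHF/CAD


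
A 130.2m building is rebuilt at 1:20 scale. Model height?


Model size = real / scale
= 130.2 / 20
= 6.5100 m

6.5100 m


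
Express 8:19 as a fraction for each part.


Total parts = 8 + 19 = 27
First part: 8/27 = 8/27
Second part: 19/27 = 19/27
= 8/27 and 19/27

8/27 and 19/27


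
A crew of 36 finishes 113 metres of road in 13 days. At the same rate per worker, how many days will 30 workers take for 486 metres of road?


Days ∝ work / workers, so d₂ = d₁ × (m₁/m₂) × (w₂/w₁)
Workers factor (inverse): 36/30 = 1.2000
Work factor (direct): 486/113 ≈ 4.3009
d₂ = 13 × 36/30 × 486/113 = (13 × 36 × 486) / (30 × 113) = 227448/3390
≈ 67.09 days

67.09 days


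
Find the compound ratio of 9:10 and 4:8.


Compound ratio = (9×4) : (10×8)
= 36:80
GCD = 4
= 9:20

9:20


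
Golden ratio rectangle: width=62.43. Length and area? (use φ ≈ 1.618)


φ = (1 + √5) / 2 ≈ 1.618
Length = width × φ = 62.43 × 1.618 = 101.01174
≈ 101.01
Area = width × length = 62.43 × 101.01174 = 6306.1629282 ≈ 6306.16
= Length: 101.01, Area: 6306.16

Length: 101.01, Area: 6306.16


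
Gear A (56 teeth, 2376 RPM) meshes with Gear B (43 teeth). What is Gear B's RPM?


Gear ratio = 56:43 = 56:43
RPM_B = RPM_A × (teeth_A / teeth_B)
= 2376 × (56/43)
= 3094.3 RPM

3094.3 RPM


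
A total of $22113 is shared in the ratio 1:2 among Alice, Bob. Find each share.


Total parts = 1 + 2 = 3
Alice: 22113 × 1/3 = 7371.00
Bob: 22113 × 2/3 = 14742.00
= Alice: $7371.00, Bob: $14742.00

Alice: $7371.00, Bob: $14742.00


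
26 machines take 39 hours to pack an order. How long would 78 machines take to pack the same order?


Inverse proportion: x × y = constant
k = 26 × 39 = 1014
y₂ = k / 78 = 1014 / 78
= 13.00

13.00


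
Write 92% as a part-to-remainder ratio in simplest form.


92% means 92 parts out of 100; remainder = 8
Part : remainder = 92:8
GCD = 4
= 23:2

23:2


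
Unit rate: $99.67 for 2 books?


Unit rate = total / quantity
= 99.67 / 2
= $49.84 per unit

$49.84 per unit


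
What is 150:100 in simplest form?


GCD(150, 100) = 50
150/50 : 100/50
= 3:2

3:2


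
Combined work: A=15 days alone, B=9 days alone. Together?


Rate of A = 1/15 per day
Rate of B = 1/9 per day
Combined rate = 1/15 + 1/9 = 24/135 ≈ 0.1778 per day
Days = 1 / combined rate = 135/24
≈ 5.63 days

5.63 days


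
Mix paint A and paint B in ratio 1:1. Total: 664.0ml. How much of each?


Total parts = 1 + 1 = 2
paint A: 664.0 × 1/2 = 332.0ml
paint B: 664.0 × 1/2 = 332.0ml
= 332.0ml and 332.0ml

332.0ml and 332.0ml


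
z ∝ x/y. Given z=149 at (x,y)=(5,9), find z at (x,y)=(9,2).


z = k·x/y
Solve for k using the known point: k = z·y/x = 149×9/5 = 1341/5 = 268.2000
Now evaluate at x=9, y=2:
z = k × 9 / 2 = (1341 × 9) / (5 × 2) = 12069/10
= 1206.9000

1206.9000


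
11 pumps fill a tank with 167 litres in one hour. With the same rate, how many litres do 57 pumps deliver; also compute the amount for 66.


Direct proportion: y/x = constant
k = 167/11 ≈ 15.1818
y at x=57: k × 57 = 167 × 57 / 11 = 9519/11 ≈ 865.36
y at x=66: k × 66 = 167 × 66 / 11 = 11022/11 = 1002.00
= 865.36 and 1002.00

865.36 and 1002.00


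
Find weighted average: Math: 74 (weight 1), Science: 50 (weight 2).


Numerator = 74×1 + 50×2
= 74 + 100
= 174
Total weight = 3
Weighted avg = 174/3
= 58.00

58.00


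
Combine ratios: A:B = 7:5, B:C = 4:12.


Match B: multiply A:B by 4 → 28:20
Multiply B:C by 5 → 20:60
Combined: 28:20:60
GCD = 4
= 7:5:15

7:5:15


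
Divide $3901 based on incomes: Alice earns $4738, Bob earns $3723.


Total income = 4738 + 3723 = $8461
Alice: $3901 × 4738/8461 = $2184.49
Bob: $3901 × 3723/8461 = $1716.51
= Alice: $2184.49, Bob: $1716.51

Alice: $2184.49, Bob: $1716.51


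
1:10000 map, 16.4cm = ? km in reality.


Real distance = map distance × scale
= 16.4cm × 10000
= 164000 cm = 1640.0 m
= 1.640 km

1.640 km


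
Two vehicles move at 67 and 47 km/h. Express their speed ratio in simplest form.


Ratio = 67:47
GCD = 1
Simplified = 67:47
Time ratio (same distance) = 47:67
Speed ratio = 67:47

67:47


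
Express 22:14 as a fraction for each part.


Total parts = 22 + 14 = 36
First part: 22/36 = 11/18
Second part: 14/36 = 7/18
= 11/18 and 7/18

11/18 and 7/18


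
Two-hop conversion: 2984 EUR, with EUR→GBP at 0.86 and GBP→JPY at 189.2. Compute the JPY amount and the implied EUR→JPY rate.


Step 1: 2984 EUR × 0.86 = 2566.24 GBP
Step 2: 2566.24 GBP × 189.2 = 485532.61 JPY
Implied rate EUR→JPY = 0.86 × 189.2 = 162.7120
= 485532.61 JPY; implied rate 162.7120 JPY/EUR

485532.61 JPY; implied rate 162.7120 JPY/EUR


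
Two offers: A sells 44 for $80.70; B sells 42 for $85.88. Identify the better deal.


Deal A: $80.70/44 = $1.8341/unit
Deal B: $85.88/42 = $2.0448/unit
A is cheaper per unit
= Deal A

Deal A


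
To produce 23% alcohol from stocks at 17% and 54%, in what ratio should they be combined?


Let x parts of 17% mix with y parts of 54%.
17x + 54y = 23(x + y)
17x + 54y = 23x + 23y
x(17 - 23) = y(23 - 54)
x/y = (54 - 23)/(23 - 17) = 31/6
Simplify: 31:6
= 31:6

31:6


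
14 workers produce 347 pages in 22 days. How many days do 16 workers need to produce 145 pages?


Days ∝ work / workers, so d₂ = d₁ × (m₁/m₂) × (w₂/w₁)
Workers factor (inverse): 14/16 = 0.8750
Work factor (direct): 145/347 ≈ 0.4179
d₂ = 22 × 14/16 × 145/347 = (22 × 14 × 145) / (16 × 347) = 44660/5552
≈ 8.04 days

8.04 days


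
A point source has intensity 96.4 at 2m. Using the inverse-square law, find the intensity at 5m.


I₁d₁² = I₂d₂²
I₂ = I₁ × (d₁/d₂)²
= 96.4 × (2/5)²
= 96.4 × 4/25
= 385.6/25
= 15.4240

15.4240


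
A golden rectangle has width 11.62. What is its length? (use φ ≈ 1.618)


φ = (1 + √5) / 2 ≈ 1.618
Length = width × φ = 11.62 × 1.618 = 18.80116
≈ 18.80

18.80
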